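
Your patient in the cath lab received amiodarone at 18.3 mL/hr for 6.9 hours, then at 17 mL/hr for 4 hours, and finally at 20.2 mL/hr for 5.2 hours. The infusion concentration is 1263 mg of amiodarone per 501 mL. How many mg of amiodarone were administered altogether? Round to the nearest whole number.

Concentration = 1263 mg ÷ 501 mL = 2.520958 mg/mL
Stage 1: 18.3 mL/hr × 6.9 hr = 126.27 mL → 126.27 mL × 2.520958 mg/mL = 318.3214 mg
Stage 2: 17 mL/hr × 4 hr = 68 mL → 68 mL × 2.520958 mg/mL = 171.4251 mg
Stage 3: 20.2 mL/hr × 5.2 hr = 105.04 mL → 105.04 mL × 2.520958 mg/mL = 264.8014 mg
Total = 318.3214 + 171.4251 + 264.8014 = 754.548 mg

755 mg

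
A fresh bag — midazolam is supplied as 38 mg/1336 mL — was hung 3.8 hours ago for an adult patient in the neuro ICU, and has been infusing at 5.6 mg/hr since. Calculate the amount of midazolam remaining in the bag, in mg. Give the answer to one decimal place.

Concentration = 38 mg ÷ 1336 mL = 0.02844311 mg/mL
Rate = 5.6 mg/hr ÷ 0.02844311 mg/mL = 196.8842 mL/hr
Volume infused = 196.8842 mL/hr × 3.8 hr = 748.16 mL
Volume remaining = 1336 − 748.16 = 587.84 mL
Drug remaining = 587.84 mL × 0.02844311 mg/mL = 16.72 mg

16.7 mg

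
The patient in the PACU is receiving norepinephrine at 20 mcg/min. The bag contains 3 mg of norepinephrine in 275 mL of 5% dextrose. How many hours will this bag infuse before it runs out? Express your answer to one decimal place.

2.5 hours

20 mcg/min × 60 min/hr = 1200 mcg/hr
Concentration = 3 mg ÷ 275 mL = 0.01090909 mg/mL = 10.90909 mcg/mL
Rate = 1200 mcg/hr ÷ 10.90909 mcg/mL = 110 mL/hr
Duration = 275 mL ÷ 110 mL/hr = 2.5 hr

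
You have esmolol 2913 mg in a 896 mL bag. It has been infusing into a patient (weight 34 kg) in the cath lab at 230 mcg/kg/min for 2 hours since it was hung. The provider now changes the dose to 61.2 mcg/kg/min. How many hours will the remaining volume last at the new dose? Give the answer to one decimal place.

Initial rate:
Dose = 230 mcg/kg/min × 34 kg = 7820 mcg/min
7820 mcg/min × 60 min/hr = 469200 mcg/hr
Concentration = 2913 mg ÷ 896 mL = 3.251116 mg/mL = 3251.116 mcg/mL
Rate = 469200 mcg/hr ÷ 3251.116 mcg/mL = 144.3197 mL/hr
Volume infused so far = 144.3197 mL/hr × 2 hr = 288.6393 mL
Volume remaining = 896 − 288.6393 = 607.3607 mL
New rate:
Dose = 61.2 mcg/kg/min × 34 kg = 2080.8 mcg/min
2080.8 mcg/min × 60 min/hr = 124848 mcg/hr
Rate = 124848 mcg/hr ÷ 3251.116 mcg/mL = 38.40158 mL/hr
Time remaining = 607.3607 mL ÷ 38.40158 mL/hr = 15.81603 hr

15.8 hours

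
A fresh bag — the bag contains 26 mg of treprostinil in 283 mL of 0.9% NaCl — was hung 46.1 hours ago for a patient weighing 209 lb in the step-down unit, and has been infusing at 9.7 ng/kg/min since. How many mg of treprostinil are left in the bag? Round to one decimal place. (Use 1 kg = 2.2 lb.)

23.5 mg

Weight = 209 lb ÷ 2.2 lb/kg = 95 kg
Dose = 9.7 ng/kg/min × 95 kg = 921.5 ng/min
921.5 ng/min × 60 min/hr = 55290 ng/hr
Concentration = 26 mg ÷ 283 mL = 0.09187279 mg/mL = 91872.79 ng/mL
Rate = 55290 ng/hr ÷ 91872.79 ng/mL = 0.6018104 mL/hr
Volume infused = 0.6018104 mL/hr × 46.1 hr = 27.74346 mL
Volume remaining = 283 − 27.74346 = 255.2565 mL
Drug remaining = 255.2565 mL × 91872.79 ng/mL = 23451131 ng = 23.45113 mg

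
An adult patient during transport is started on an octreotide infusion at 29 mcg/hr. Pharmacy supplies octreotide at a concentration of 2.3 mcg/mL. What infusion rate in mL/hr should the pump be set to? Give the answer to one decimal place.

12.6 mL/hr

Rate = 29 mcg/hr ÷ 2.3 mcg/mL = 12.6087 mL/hr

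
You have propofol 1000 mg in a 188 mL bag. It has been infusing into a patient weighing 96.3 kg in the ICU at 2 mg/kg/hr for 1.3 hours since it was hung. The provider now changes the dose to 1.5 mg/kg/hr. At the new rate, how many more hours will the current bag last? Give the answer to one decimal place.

5.2 hours

Initial rate:
Dose = 2 mg/kg/hr × 96.3 kg = 192.6 mg/hr
Concentration = 1000 mg ÷ 188 mL = 5.319149 mg/mL
Rate = 192.6 mg/hr ÷ 5.319149 mg/mL = 36.2088 mL/hr
Volume infused so far = 36.2088 mL/hr × 1.3 hr = 47.07144 mL
Volume remaining = 188 − 47.07144 = 140.9286 mL
New rate:
Dose = 1.5 mg/kg/hr × 96.3 kg = 144.45 mg/hr
Rate = 144.45 mg/hr ÷ 5.319149 mg/mL = 27.1566 mL/hr
Time remaining = 140.9286 mL ÷ 27.1566 mL/hr = 5.189477 hr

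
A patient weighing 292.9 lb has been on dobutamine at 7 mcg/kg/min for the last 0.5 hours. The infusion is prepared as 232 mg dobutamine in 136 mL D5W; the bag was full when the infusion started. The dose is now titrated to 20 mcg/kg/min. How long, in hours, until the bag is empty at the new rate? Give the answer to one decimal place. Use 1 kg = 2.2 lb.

Initial rate:
Weight = 292.9 lb ÷ 2.2 lb/kg = 133.1364 kg
Dose = 7 mcg/kg/min × 133.1364 kg = 931.9545 mcg/min
931.9545 mcg/min × 60 min/hr = 55917.27 mcg/hr
Concentration = 232 mg ÷ 136 mL = 1.705882 mg/mL = 1705.882 mcg/mL
Rate = 55917.27 mcg/hr ÷ 1705.882 mcg/mL = 32.77909 mL/hr
Volume infused so far = 32.77909 mL/hr × 0.5 hr = 16.38955 mL
Volume remaining = 136 − 16.38955 = 119.6105 mL
New rate:
Dose = 20 mcg/kg/min × 133.1364 kg = 2662.727 mcg/min
2662.727 mcg/min × 60 min/hr = 159763.6 mcg/hr
Rate = 159763.6 mcg/hr ÷ 1705.882 mcg/mL = 93.65455 mL/hr
Time remaining = 119.6105 mL ÷ 93.65455 mL/hr = 1.277145 hr

1.3 hours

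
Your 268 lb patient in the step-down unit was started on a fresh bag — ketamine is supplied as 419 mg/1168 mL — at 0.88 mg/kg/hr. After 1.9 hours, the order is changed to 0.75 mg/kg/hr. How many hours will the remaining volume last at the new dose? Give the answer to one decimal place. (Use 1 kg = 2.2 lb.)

2.4 hours

Initial rate:
Weight = 268 lb ÷ 2.2 lb/kg = 121.8182 kg
Dose = 0.88 mg/kg/hr × 121.8182 kg = 107.2 mg/hr
Concentration = 419 mg ÷ 1168 mL = 0.3587329 mg/mL
Rate = 107.2 mg/hr ÷ 0.3587329 mg/mL = 298.8296 mL/hr
Volume infused so far = 298.8296 mL/hr × 1.9 hr = 567.7762 mL
Volume remaining = 1168 − 567.7762 = 600.2238 mL
New rate:
Dose = 0.75 mg/kg/hr × 121.8182 kg = 91.36364 mg/hr
Rate = 91.36364 mg/hr ÷ 0.3587329 mg/mL = 254.6843 mL/hr
Time remaining = 600.2238 mL ÷ 254.6843 mL/hr = 2.356736 hr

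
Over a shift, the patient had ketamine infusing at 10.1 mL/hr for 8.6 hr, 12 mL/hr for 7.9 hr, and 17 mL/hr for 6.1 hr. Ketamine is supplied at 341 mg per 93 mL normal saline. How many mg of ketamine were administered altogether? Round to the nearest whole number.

1046 mg

Concentration = 341 mg ÷ 93 mL = 3.666667 mg/mL
Stage 1: 10.1 mL/hr × 8.6 hr = 86.86 mL → 86.86 mL × 3.666667 mg/mL = 318.4867 mg
Stage 2: 12 mL/hr × 7.9 hr = 94.8 mL → 94.8 mL × 3.666667 mg/mL = 347.6 mg
Stage 3: 17 mL/hr × 6.1 hr = 103.7 mL → 103.7 mL × 3.666667 mg/mL = 380.2333 mg
Total = 318.4867 + 347.6 + 380.2333 = 1046.32 mg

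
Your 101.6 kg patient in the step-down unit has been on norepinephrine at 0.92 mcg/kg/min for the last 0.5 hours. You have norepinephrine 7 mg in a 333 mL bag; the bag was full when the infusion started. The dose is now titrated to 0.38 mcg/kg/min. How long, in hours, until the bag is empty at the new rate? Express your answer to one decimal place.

Initial rate:
Dose = 0.92 mcg/kg/min × 101.6 kg = 93.472 mcg/min
93.472 mcg/min × 60 min/hr = 5608.32 mcg/hr
Concentration = 7 mg ÷ 333 mL = 0.02102102 mg/mL = 21.02102 mcg/mL
Rate = 5608.32 mcg/hr ÷ 21.02102 mcg/mL = 266.7958 mL/hr
Volume infused so far = 266.7958 mL/hr × 0.5 hr = 133.3979 mL
Volume remaining = 333 − 133.3979 = 199.6021 mL
New rate:
Dose = 0.38 mcg/kg/min × 101.6 kg = 38.608 mcg/min
38.608 mcg/min × 60 min/hr = 2316.48 mcg/hr
Rate = 2316.48 mcg/hr ÷ 21.02102 mcg/mL = 110.1983 mL/hr
Time remaining = 199.6021 mL ÷ 110.1983 mL/hr = 1.8113 hr

1.8 hours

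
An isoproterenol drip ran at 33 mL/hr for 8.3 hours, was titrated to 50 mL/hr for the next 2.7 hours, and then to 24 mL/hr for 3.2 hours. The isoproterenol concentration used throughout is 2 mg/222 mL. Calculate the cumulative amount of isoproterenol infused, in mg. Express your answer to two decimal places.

4.38 mg

Concentration = 2 mg ÷ 222 mL = 0.009009009 mg/mL
Stage 1: 33 mL/hr × 8.3 hr = 273.9 mL → 273.9 mL × 0.009009009 mg/mL = 2.467568 mg
Stage 2: 50 mL/hr × 2.7 hr = 135 mL → 135 mL × 0.009009009 mg/mL = 1.216216 mg
Stage 3: 24 mL/hr × 3.2 hr = 76.8 mL → 76.8 mL × 0.009009009 mg/mL = 0.6918919 mg
Total = 2.467568 + 1.216216 + 0.6918919 = 4.375676 mg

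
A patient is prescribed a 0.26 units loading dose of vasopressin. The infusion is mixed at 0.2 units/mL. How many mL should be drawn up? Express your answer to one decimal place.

Volume = 0.26 units ÷ 0.2 units/mL = 1.3 mL

1.3 mL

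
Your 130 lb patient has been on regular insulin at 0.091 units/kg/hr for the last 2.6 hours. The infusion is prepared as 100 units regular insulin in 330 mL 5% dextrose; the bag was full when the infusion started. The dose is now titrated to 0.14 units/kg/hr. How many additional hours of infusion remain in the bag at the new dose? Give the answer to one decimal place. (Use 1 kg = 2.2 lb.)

Initial rate:
Weight = 130 lb ÷ 2.2 lb/kg = 59.09091 kg
Dose = 0.091 units/kg/hr × 59.09091 kg = 5.377273 units/hr
Concentration = 100 units ÷ 330 mL = 0.3030303 units/mL
Rate = 5.377273 units/hr ÷ 0.3030303 units/mL = 17.745 mL/hr
Volume infused so far = 17.745 mL/hr × 2.6 hr = 46.137 mL
Volume remaining = 330 − 46.137 = 283.863 mL
New rate:
Dose = 0.14 units/kg/hr × 59.09091 kg = 8.272727 units/hr
Rate = 8.272727 units/hr ÷ 0.3030303 units/mL = 27.3 mL/hr
Time remaining = 283.863 mL ÷ 27.3 mL/hr = 10.39791 hr

10.4 hours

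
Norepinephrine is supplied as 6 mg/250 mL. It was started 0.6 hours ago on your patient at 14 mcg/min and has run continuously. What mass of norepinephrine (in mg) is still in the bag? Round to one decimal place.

14 mcg/min × 60 min/hr = 840 mcg/hr
Concentration = 6 mg ÷ 250 mL = 0.024 mg/mL = 24 mcg/mL
Rate = 840 mcg/hr ÷ 24 mcg/mL = 35 mL/hr
Volume infused = 35 mL/hr × 0.6 hr = 21 mL
Volume remaining = 250 − 21 = 229 mL
Drug remaining = 229 mL × 24 mcg/mL = 5496 mcg = 5.496 mg

5.5 mg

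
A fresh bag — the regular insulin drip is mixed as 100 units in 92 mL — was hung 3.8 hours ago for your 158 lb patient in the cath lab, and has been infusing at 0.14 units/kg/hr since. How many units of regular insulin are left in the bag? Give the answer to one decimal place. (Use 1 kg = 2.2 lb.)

61.8 units

Weight = 158 lb ÷ 2.2 lb/kg = 71.81818 kg
Dose = 0.14 units/kg/hr × 71.81818 kg = 10.05455 units/hr
Concentration = 100 units ÷ 92 mL = 1.086957 units/mL
Rate = 10.05455 units/hr ÷ 1.086957 units/mL = 9.250182 mL/hr
Volume infused = 9.250182 mL/hr × 3.8 hr = 35.15069 mL
Volume remaining = 92 − 35.15069 = 56.84931 mL
Drug remaining = 56.84931 mL × 1.086957 units/mL = 61.79273 units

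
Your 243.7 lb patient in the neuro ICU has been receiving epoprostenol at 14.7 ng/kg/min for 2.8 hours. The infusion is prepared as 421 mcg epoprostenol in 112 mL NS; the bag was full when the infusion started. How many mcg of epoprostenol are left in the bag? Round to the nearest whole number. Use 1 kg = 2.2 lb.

147 mcg

Weight = 243.7 lb ÷ 2.2 lb/kg = 110.7727 kg
Dose = 14.7 ng/kg/min × 110.7727 kg = 1628.359 ng/min
1628.359 ng/min × 60 min/hr = 97701.55 ng/hr
Concentration = 421 mcg ÷ 112 mL = 3.758929 mcg/mL = 3758.929 ng/mL
Rate = 97701.55 ng/hr ÷ 3758.929 ng/mL = 25.99186 mL/hr
Volume infused = 25.99186 mL/hr × 2.8 hr = 72.77721 mL
Volume remaining = 112 − 72.77721 = 39.22279 mL
Drug remaining = 39.22279 mL × 3758.929 ng/mL = 147435.7 ng = 147.4357 mcg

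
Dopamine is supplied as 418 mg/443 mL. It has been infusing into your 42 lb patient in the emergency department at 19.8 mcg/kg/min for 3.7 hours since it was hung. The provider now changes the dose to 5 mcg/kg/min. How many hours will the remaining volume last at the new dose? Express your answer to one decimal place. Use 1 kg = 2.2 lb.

Initial rate:
Weight = 42 lb ÷ 2.2 lb/kg = 19.09091 kg
Dose = 19.8 mcg/kg/min × 19.09091 kg = 378 mcg/min
378 mcg/min × 60 min/hr = 22680 mcg/hr
Concentration = 418 mg ÷ 443 mL = 0.9435666 mg/mL = 943.5666 mcg/mL
Rate = 22680 mcg/hr ÷ 943.5666 mcg/mL = 24.03646 mL/hr
Volume infused so far = 24.03646 mL/hr × 3.7 hr = 88.9349 mL
Volume remaining = 443 − 88.9349 = 354.0651 mL
New rate:
Dose = 5 mcg/kg/min × 19.09091 kg = 95.45455 mcg/min
95.45455 mcg/min × 60 min/hr = 5727.273 mcg/hr
Rate = 5727.273 mcg/hr ÷ 943.5666 mcg/mL = 6.069813 mL/hr
Time remaining = 354.0651 mL ÷ 6.069813 mL/hr = 58.33213 hr

58.3 hours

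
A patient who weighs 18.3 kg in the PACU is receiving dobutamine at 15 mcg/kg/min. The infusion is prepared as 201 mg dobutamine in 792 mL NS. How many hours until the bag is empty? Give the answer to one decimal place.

12.2 hours

Dose = 15 mcg/kg/min × 18.3 kg = 274.5 mcg/min
274.5 mcg/min × 60 min/hr = 16470 mcg/hr
Concentration = 201 mg ÷ 792 mL = 0.2537879 mg/mL = 253.7879 mcg/mL
Rate = 16470 mcg/hr ÷ 253.7879 mcg/mL = 64.89672 mL/hr
Duration = 792 mL ÷ 64.89672 mL/hr = 12.20401 hr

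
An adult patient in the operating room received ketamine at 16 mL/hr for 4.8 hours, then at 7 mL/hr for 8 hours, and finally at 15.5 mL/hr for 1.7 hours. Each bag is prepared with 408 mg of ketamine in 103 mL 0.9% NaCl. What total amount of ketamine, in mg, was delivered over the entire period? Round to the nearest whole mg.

630 mg

Concentration = 408 mg ÷ 103 mL = 3.961165 mg/mL
Stage 1: 16 mL/hr × 4.8 hr = 76.8 mL → 76.8 mL × 3.961165 mg/mL = 304.2175 mg
Stage 2: 7 mL/hr × 8 hr = 56 mL → 56 mL × 3.961165 mg/mL = 221.8252 mg
Stage 3: 15.5 mL/hr × 1.7 hr = 26.35 mL → 26.35 mL × 3.961165 mg/mL = 104.3767 mg
Total = 304.2175 + 221.8252 + 104.3767 = 630.4194 mg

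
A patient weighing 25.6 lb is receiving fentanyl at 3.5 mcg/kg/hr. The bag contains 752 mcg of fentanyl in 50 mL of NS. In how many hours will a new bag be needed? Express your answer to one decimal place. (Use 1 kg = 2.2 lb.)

18.5 hours

Weight = 25.6 lb ÷ 2.2 lb/kg = 11.63636 kg
Dose = 3.5 mcg/kg/hr × 11.63636 kg = 40.72727 mcg/hr
Concentration = 752 mcg ÷ 50 mL = 15.04 mcg/mL
Rate = 40.72727 mcg/hr ÷ 15.04 mcg/mL = 2.70793 mL/hr
Duration = 50 mL ÷ 2.70793 mL/hr = 18.46429 hr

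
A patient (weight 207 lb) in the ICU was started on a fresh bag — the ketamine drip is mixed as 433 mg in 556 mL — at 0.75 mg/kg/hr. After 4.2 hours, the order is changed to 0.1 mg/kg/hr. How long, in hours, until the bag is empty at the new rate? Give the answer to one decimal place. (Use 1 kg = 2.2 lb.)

Initial rate:
Weight = 207 lb ÷ 2.2 lb/kg = 94.09091 kg
Dose = 0.75 mg/kg/hr × 94.09091 kg = 70.56818 mg/hr
Concentration = 433 mg ÷ 556 mL = 0.778777 mg/mL
Rate = 70.56818 mg/hr ÷ 0.778777 mg/mL = 90.61411 mL/hr
Volume infused so far = 90.61411 mL/hr × 4.2 hr = 380.5793 mL
Volume remaining = 556 − 380.5793 = 175.4207 mL
New rate:
Dose = 0.1 mg/kg/hr × 94.09091 kg = 9.409091 mg/hr
Rate = 9.409091 mg/hr ÷ 0.778777 mg/mL = 12.08188 mL/hr
Time remaining = 175.4207 mL ÷ 12.08188 mL/hr = 14.51932 hr

14.5 hours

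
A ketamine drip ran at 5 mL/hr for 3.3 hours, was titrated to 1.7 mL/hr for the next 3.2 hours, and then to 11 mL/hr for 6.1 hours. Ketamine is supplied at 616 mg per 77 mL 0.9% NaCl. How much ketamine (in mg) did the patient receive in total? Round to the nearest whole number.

712 mg

Concentration = 616 mg ÷ 77 mL = 8 mg/mL
Stage 1: 5 mL/hr × 3.3 hr = 16.5 mL → 16.5 mL × 8 mg/mL = 132 mg
Stage 2: 1.7 mL/hr × 3.2 hr = 5.44 mL → 5.44 mL × 8 mg/mL = 43.52 mg
Stage 3: 11 mL/hr × 6.1 hr = 67.1 mL → 67.1 mL × 8 mg/mL = 536.8 mg
Total = 132 + 43.52 + 536.8 = 712.32 mg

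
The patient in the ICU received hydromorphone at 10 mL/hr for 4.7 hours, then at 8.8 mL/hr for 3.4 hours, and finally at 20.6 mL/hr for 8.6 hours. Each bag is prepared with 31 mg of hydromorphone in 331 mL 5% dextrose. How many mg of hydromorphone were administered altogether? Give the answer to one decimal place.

Concentration = 31 mg ÷ 331 mL = 0.09365559 mg/mL
Stage 1: 10 mL/hr × 4.7 hr = 47 mL → 47 mL × 0.09365559 mg/mL = 4.401813 mg
Stage 2: 8.8 mL/hr × 3.4 hr = 29.92 mL → 29.92 mL × 0.09365559 mg/mL = 2.802175 mg
Stage 3: 20.6 mL/hr × 8.6 hr = 177.16 mL → 177.16 mL × 0.09365559 mg/mL = 16.59202 mg
Total = 4.401813 + 2.802175 + 16.59202 = 23.79601 mg

23.8 mg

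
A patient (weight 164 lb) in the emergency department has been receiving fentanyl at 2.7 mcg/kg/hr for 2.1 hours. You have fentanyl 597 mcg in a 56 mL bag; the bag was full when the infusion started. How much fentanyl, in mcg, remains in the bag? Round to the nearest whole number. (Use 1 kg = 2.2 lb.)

174 mcg

Weight = 164 lb ÷ 2.2 lb/kg = 74.54545 kg
Dose = 2.7 mcg/kg/hr × 74.54545 kg = 201.2727 mcg/hr
Concentration = 597 mcg ÷ 56 mL = 10.66071 mcg/mL
Rate = 201.2727 mcg/hr ÷ 10.66071 mcg/mL = 18.87985 mL/hr
Volume infused = 18.87985 mL/hr × 2.1 hr = 39.64769 mL
Volume remaining = 56 − 39.64769 = 16.35231 mL
Drug remaining = 16.35231 mL × 10.66071 mcg/mL = 174.3273 mcg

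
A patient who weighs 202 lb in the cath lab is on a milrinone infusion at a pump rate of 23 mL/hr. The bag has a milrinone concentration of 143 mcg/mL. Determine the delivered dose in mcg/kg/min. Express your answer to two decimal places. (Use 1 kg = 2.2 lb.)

Weight = 202 lb ÷ 2.2 lb/kg = 91.81818 kg
Drug rate = 23 mL/hr × 143 mcg/mL = 3289 mcg/hr
3289 mcg/hr ÷ 60 min/hr = 54.81667 mcg/min
54.81667 mcg/min ÷ 91.81818 kg = 0.5970132 mcg/kg/min

0.60 mcg/kg/min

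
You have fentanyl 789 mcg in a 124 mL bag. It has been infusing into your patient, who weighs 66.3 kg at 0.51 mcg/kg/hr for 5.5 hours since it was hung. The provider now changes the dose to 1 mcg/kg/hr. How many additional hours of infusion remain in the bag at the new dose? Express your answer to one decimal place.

Initial rate:
Dose = 0.51 mcg/kg/hr × 66.3 kg = 33.813 mcg/hr
Concentration = 789 mcg ÷ 124 mL = 6.362903 mcg/mL
Rate = 33.813 mcg/hr ÷ 6.362903 mcg/mL = 5.314084 mL/hr
Volume infused so far = 5.314084 mL/hr × 5.5 hr = 29.22746 mL
Volume remaining = 124 − 29.22746 = 94.77254 mL
New rate:
Dose = 1 mcg/kg/hr × 66.3 kg = 66.3 mcg/hr
Rate = 66.3 mcg/hr ÷ 6.362903 mcg/mL = 10.41977 mL/hr
Time remaining = 94.77254 mL ÷ 10.41977 mL/hr = 9.095452 hr

9.1 hours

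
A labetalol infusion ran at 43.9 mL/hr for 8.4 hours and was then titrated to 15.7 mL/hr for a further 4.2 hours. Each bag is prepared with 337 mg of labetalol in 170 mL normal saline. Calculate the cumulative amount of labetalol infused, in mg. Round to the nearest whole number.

862 mg

Concentration = 337 mg ÷ 170 mL = 1.982353 mg/mL
Stage 1: 43.9 mL/hr × 8.4 hr = 368.76 mL → 368.76 mL × 1.982353 mg/mL = 731.0125 mg
Stage 2: 15.7 mL/hr × 4.2 hr = 65.94 mL → 65.94 mL × 1.982353 mg/mL = 130.7164 mg
Total = 731.0125 + 130.7164 = 861.7288 mg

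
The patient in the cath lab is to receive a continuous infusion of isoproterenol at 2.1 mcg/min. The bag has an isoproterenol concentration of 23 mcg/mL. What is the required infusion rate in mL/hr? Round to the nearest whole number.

2.1 mcg/min × 60 min/hr = 126 mcg/hr
Rate = 126 mcg/hr ÷ 23 mcg/mL = 5.478261 mL/hr

5 mL/hr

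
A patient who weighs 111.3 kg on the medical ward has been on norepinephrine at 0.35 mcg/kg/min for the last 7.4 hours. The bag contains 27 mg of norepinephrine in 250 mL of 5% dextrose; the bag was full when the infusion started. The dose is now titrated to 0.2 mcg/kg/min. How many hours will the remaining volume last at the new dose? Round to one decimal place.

7.3 hours

Initial rate:
Dose = 0.35 mcg/kg/min × 111.3 kg = 38.955 mcg/min
38.955 mcg/min × 60 min/hr = 2337.3 mcg/hr
Concentration = 27 mg ÷ 250 mL = 0.108 mg/mL = 108 mcg/mL
Rate = 2337.3 mcg/hr ÷ 108 mcg/mL = 21.64167 mL/hr
Volume infused so far = 21.64167 mL/hr × 7.4 hr = 160.1483 mL
Volume remaining = 250 − 160.1483 = 89.85167 mL
New rate:
Dose = 0.2 mcg/kg/min × 111.3 kg = 22.26 mcg/min
22.26 mcg/min × 60 min/hr = 1335.6 mcg/hr
Rate = 1335.6 mcg/hr ÷ 108 mcg/mL = 12.36667 mL/hr
Time remaining = 89.85167 mL ÷ 12.36667 mL/hr = 7.265633 hr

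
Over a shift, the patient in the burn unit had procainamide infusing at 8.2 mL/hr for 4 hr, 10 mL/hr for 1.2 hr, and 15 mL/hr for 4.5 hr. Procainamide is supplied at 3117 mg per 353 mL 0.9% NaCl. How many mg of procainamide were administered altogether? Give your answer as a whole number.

992 mg

Concentration = 3117 mg ÷ 353 mL = 8.830028 mg/mL
Stage 1: 8.2 mL/hr × 4 hr = 32.8 mL → 32.8 mL × 8.830028 mg/mL = 289.6249 mg
Stage 2: 10 mL/hr × 1.2 hr = 12 mL → 12 mL × 8.830028 mg/mL = 105.9603 mg
Stage 3: 15 mL/hr × 4.5 hr = 67.5 mL → 67.5 mL × 8.830028 mg/mL = 596.0269 mg
Total = 289.6249 + 105.9603 + 596.0269 = 991.6122 mg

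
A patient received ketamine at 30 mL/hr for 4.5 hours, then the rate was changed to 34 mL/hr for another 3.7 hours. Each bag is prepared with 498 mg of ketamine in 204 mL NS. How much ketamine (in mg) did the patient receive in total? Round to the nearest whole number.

637 mg

Concentration = 498 mg ÷ 204 mL = 2.441176 mg/mL
Stage 1: 30 mL/hr × 4.5 hr = 135 mL → 135 mL × 2.441176 mg/mL = 329.5588 mg
Stage 2: 34 mL/hr × 3.7 hr = 125.8 mL → 125.8 mL × 2.441176 mg/mL = 307.1 mg
Total = 329.5588 + 307.1 = 636.6588 mg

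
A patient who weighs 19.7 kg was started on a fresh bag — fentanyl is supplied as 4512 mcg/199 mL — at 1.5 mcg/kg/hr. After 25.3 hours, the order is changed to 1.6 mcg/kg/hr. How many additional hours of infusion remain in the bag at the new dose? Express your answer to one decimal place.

Initial rate:
Dose = 1.5 mcg/kg/hr × 19.7 kg = 29.55 mcg/hr
Concentration = 4512 mcg ÷ 199 mL = 22.67337 mcg/mL
Rate = 29.55 mcg/hr ÷ 22.67337 mcg/mL = 1.303291 mL/hr
Volume infused so far = 1.303291 mL/hr × 25.3 hr = 32.97327 mL
Volume remaining = 199 − 32.97327 = 166.0267 mL
New rate:
Dose = 1.6 mcg/kg/hr × 19.7 kg = 31.52 mcg/hr
Rate = 31.52 mcg/hr ÷ 22.67337 mcg/mL = 1.390177 mL/hr
Time remaining = 166.0267 mL ÷ 1.390177 mL/hr = 119.4285 hr

119.4 hours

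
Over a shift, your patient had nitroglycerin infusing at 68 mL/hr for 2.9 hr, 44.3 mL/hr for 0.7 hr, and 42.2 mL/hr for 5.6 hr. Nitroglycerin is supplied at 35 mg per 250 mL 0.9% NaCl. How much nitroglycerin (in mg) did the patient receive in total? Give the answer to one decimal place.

Concentration = 35 mg ÷ 250 mL = 0.14 mg/mL
Stage 1: 68 mL/hr × 2.9 hr = 197.2 mL → 197.2 mL × 0.14 mg/mL = 27.608 mg
Stage 2: 44.3 mL/hr × 0.7 hr = 31.01 mL → 31.01 mL × 0.14 mg/mL = 4.3414 mg
Stage 3: 42.2 mL/hr × 5.6 hr = 236.32 mL → 236.32 mL × 0.14 mg/mL = 33.0848 mg
Total = 27.608 + 4.3414 + 33.0848 = 65.0342 mg

65.0 mg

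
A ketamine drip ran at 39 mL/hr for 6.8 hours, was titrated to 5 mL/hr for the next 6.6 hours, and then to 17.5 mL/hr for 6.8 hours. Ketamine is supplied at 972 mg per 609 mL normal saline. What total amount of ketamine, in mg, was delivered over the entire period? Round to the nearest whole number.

Concentration = 972 mg ÷ 609 mL = 1.596059 mg/mL
Stage 1: 39 mL/hr × 6.8 hr = 265.2 mL → 265.2 mL × 1.596059 mg/mL = 423.2749 mg
Stage 2: 5 mL/hr × 6.6 hr = 33 mL → 33 mL × 1.596059 mg/mL = 52.66995 mg
Stage 3: 17.5 mL/hr × 6.8 hr = 119 mL → 119 mL × 1.596059 mg/mL = 189.931 mg
Total = 423.2749 + 52.66995 + 189.931 = 665.8759 mg

666 mg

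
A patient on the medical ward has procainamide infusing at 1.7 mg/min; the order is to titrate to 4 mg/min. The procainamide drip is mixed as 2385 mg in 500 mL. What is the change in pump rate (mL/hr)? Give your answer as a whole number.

29 mL/hr

At the current dose:
1.7 mg/min × 60 min/hr = 102 mg/hr
Concentration = 2385 mg ÷ 500 mL = 4.77 mg/mL
Rate = 102 mg/hr ÷ 4.77 mg/mL = 21.38365 mL/hr
At the new dose:
4 mg/min × 60 min/hr = 240 mg/hr
Rate = 240 mg/hr ÷ 4.77 mg/mL = 50.31447 mL/hr
Change = 50.31447 − 21.38365 = 28.93082 mL/hr → 28.93082 mL/hr increase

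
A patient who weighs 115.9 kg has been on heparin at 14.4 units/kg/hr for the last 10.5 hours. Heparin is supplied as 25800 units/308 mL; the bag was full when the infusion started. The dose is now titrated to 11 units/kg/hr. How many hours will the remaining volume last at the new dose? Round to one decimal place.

6.5 hours

Initial rate:
Dose = 14.4 units/kg/hr × 115.9 kg = 1668.96 units/hr
Concentration = 25800 units ÷ 308 mL = 83.76623 units/mL
Rate = 1668.96 units/hr ÷ 83.76623 units/mL = 19.92402 mL/hr
Volume infused so far = 19.92402 mL/hr × 10.5 hr = 209.2022 mL
Volume remaining = 308 − 209.2022 = 98.7978 mL
New rate:
Dose = 11 units/kg/hr × 115.9 kg = 1274.9 units/hr
Rate = 1274.9 units/hr ÷ 83.76623 units/mL = 15.21974 mL/hr
Time remaining = 98.7978 mL ÷ 15.21974 mL/hr = 6.491427 hr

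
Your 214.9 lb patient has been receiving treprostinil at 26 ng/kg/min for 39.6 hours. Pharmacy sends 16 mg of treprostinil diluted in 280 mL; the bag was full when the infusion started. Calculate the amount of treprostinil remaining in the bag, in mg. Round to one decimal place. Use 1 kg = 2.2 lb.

Weight = 214.9 lb ÷ 2.2 lb/kg = 97.68182 kg
Dose = 26 ng/kg/min × 97.68182 kg = 2539.727 ng/min
2539.727 ng/min × 60 min/hr = 152383.6 ng/hr
Concentration = 16 mg ÷ 280 mL = 0.05714286 mg/mL = 57142.86 ng/mL
Rate = 152383.6 ng/hr ÷ 57142.86 ng/mL = 2.666714 mL/hr
Volume infused = 2.666714 mL/hr × 39.6 hr = 105.6019 mL
Volume remaining = 280 − 105.6019 = 174.3981 mL
Drug remaining = 174.3981 mL × 57142.86 ng/mL = 9965608 ng = 9.965608 mg

10.0 mg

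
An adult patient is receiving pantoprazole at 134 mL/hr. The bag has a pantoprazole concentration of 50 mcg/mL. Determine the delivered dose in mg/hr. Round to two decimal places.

Concentration = 50 mcg/mL = 0.05 mg/mL
Drug rate = 134 mL/hr × 0.05 mg/mL = 6.7 mg/hr

6.70 mg/hr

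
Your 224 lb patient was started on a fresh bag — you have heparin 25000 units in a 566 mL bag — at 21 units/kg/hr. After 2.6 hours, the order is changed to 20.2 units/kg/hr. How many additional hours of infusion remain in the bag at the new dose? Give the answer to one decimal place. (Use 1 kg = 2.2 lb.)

9.5 hours

Initial rate:
Weight = 224 lb ÷ 2.2 lb/kg = 101.8182 kg
Dose = 21 units/kg/hr × 101.8182 kg = 2138.182 units/hr
Concentration = 25000 units ÷ 566 mL = 44.16961 units/mL
Rate = 2138.182 units/hr ÷ 44.16961 units/mL = 48.40844 mL/hr
Volume infused so far = 48.40844 mL/hr × 2.6 hr = 125.8619 mL
Volume remaining = 566 − 125.8619 = 440.1381 mL
New rate:
Dose = 20.2 units/kg/hr × 101.8182 kg = 2056.727 units/hr
Rate = 2056.727 units/hr ÷ 44.16961 units/mL = 46.56431 mL/hr
Time remaining = 440.1381 mL ÷ 46.56431 mL/hr = 9.452263 hr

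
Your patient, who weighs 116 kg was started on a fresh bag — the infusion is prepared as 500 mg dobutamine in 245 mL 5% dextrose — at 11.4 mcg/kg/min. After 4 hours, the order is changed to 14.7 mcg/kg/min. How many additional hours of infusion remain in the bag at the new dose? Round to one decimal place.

1.8 hours

Initial rate:
Dose = 11.4 mcg/kg/min × 116 kg = 1322.4 mcg/min
1322.4 mcg/min × 60 min/hr = 79344 mcg/hr
Concentration = 500 mg ÷ 245 mL = 2.040816 mg/mL = 2040.816 mcg/mL
Rate = 79344 mcg/hr ÷ 2040.816 mcg/mL = 38.87856 mL/hr
Volume infused so far = 38.87856 mL/hr × 4 hr = 155.5142 mL
Volume remaining = 245 − 155.5142 = 89.48576 mL
New rate:
Dose = 14.7 mcg/kg/min × 116 kg = 1705.2 mcg/min
1705.2 mcg/min × 60 min/hr = 102312 mcg/hr
Rate = 102312 mcg/hr ÷ 2040.816 mcg/mL = 50.13288 mL/hr
Time remaining = 89.48576 mL ÷ 50.13288 mL/hr = 1.784971 hr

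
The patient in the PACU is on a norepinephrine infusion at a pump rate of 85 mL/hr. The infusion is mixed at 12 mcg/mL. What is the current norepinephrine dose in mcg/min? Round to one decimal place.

Drug rate = 85 mL/hr × 12 mcg/mL = 1020 mcg/hr
1020 mcg/hr ÷ 60 min/hr = 17 mcg/min

17.0 mcg/min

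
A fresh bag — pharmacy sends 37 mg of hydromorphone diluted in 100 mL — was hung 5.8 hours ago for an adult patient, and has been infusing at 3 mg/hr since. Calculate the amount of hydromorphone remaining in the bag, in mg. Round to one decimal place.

19.6 mg

Concentration = 37 mg ÷ 100 mL = 0.37 mg/mL
Rate = 3 mg/hr ÷ 0.37 mg/mL = 8.108108 mL/hr
Volume infused = 8.108108 mL/hr × 5.8 hr = 47.02703 mL
Volume remaining = 100 − 47.02703 = 52.97297 mL
Drug remaining = 52.97297 mL × 0.37 mg/mL = 19.6 mg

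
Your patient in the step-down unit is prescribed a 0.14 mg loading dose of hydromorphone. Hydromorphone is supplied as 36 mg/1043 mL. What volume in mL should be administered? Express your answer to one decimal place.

Concentration = 36 mg ÷ 1043 mL = 0.03451582 mg/mL
Volume = 0.14 mg ÷ 0.03451582 mg/mL = 4.056111 mL

4.1 mL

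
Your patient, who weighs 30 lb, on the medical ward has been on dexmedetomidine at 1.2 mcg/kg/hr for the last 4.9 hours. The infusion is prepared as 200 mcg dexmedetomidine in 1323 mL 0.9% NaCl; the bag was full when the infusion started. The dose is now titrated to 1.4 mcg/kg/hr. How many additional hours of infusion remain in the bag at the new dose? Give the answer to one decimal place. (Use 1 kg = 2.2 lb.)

Initial rate:
Weight = 30 lb ÷ 2.2 lb/kg = 13.63636 kg
Dose = 1.2 mcg/kg/hr × 13.63636 kg = 16.36364 mcg/hr
Concentration = 200 mcg ÷ 1323 mL = 0.1511716 mcg/mL
Rate = 16.36364 mcg/hr ÷ 0.1511716 mcg/mL = 108.2455 mL/hr
Volume infused so far = 108.2455 mL/hr × 4.9 hr = 530.4027 mL
Volume remaining = 1323 − 530.4027 = 792.5973 mL
New rate:
Dose = 1.4 mcg/kg/hr × 13.63636 kg = 19.09091 mcg/hr
Rate = 19.09091 mcg/hr ÷ 0.1511716 mcg/mL = 126.2864 mL/hr
Time remaining = 792.5973 mL ÷ 126.2864 mL/hr = 6.27619 hr

6.3 hours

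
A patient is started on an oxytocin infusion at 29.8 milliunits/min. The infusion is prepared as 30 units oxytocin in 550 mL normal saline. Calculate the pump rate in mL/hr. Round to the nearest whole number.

33 mL/hr

29.8 milliunits/min × 60 min/hr = 1788 milliunits/hr
Concentration = 30 units ÷ 550 mL = 0.05454545 units/mL = 54.54545 milliunits/mL
Rate = 1788 milliunits/hr ÷ 54.54545 milliunits/mL = 32.78 mL/hr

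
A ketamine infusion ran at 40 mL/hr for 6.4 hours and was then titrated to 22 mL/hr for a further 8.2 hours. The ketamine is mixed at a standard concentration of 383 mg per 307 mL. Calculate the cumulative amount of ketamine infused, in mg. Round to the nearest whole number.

Concentration = 383 mg ÷ 307 mL = 1.247557 mg/mL
Stage 1: 40 mL/hr × 6.4 hr = 256 mL → 256 mL × 1.247557 mg/mL = 319.3746 mg
Stage 2: 22 mL/hr × 8.2 hr = 180.4 mL → 180.4 mL × 1.247557 mg/mL = 225.0593 mg
Total = 319.3746 + 225.0593 = 544.4339 mg

544 mg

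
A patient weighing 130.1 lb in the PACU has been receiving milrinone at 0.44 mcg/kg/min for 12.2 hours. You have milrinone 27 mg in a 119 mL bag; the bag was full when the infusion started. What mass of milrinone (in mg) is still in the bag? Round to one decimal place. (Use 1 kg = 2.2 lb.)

8.0 mg

Weight = 130.1 lb ÷ 2.2 lb/kg = 59.13636 kg
Dose = 0.44 mcg/kg/min × 59.13636 kg = 26.02 mcg/min
26.02 mcg/min × 60 min/hr = 1561.2 mcg/hr
Concentration = 27 mg ÷ 119 mL = 0.2268908 mg/mL = 226.8908 mcg/mL
Rate = 1561.2 mcg/hr ÷ 226.8908 mcg/mL = 6.880844 mL/hr
Volume infused = 6.880844 mL/hr × 12.2 hr = 83.9463 mL
Volume remaining = 119 − 83.9463 = 35.0537 mL
Drug remaining = 35.0537 mL × 226.8908 mcg/mL = 7953.36 mcg = 7.95336 mg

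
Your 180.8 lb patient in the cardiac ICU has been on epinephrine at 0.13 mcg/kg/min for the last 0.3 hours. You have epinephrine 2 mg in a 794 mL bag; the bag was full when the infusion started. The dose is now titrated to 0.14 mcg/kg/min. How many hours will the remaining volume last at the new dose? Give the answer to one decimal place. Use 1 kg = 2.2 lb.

Initial rate:
Weight = 180.8 lb ÷ 2.2 lb/kg = 82.18182 kg
Dose = 0.13 mcg/kg/min × 82.18182 kg = 10.68364 mcg/min
10.68364 mcg/min × 60 min/hr = 641.0182 mcg/hr
Concentration = 2 mg ÷ 794 mL = 0.002518892 mg/mL = 2.518892 mcg/mL
Rate = 641.0182 mcg/hr ÷ 2.518892 mcg/mL = 254.4842 mL/hr
Volume infused so far = 254.4842 mL/hr × 0.3 hr = 76.34527 mL
Volume remaining = 794 − 76.34527 = 717.6547 mL
New rate:
Dose = 0.14 mcg/kg/min × 82.18182 kg = 11.50545 mcg/min
11.50545 mcg/min × 60 min/hr = 690.3273 mcg/hr
Rate = 690.3273 mcg/hr ÷ 2.518892 mcg/mL = 274.0599 mL/hr
Time remaining = 717.6547 mL ÷ 274.0599 mL/hr = 2.618605 hr

2.6 hours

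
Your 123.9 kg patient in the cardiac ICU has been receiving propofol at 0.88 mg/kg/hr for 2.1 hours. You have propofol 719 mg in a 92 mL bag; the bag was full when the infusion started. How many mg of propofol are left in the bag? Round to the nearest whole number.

490 mg

Dose = 0.88 mg/kg/hr × 123.9 kg = 109.032 mg/hr
Concentration = 719 mg ÷ 92 mL = 7.815217 mg/mL
Rate = 109.032 mg/hr ÷ 7.815217 mg/mL = 13.95124 mL/hr
Volume infused = 13.95124 mL/hr × 2.1 hr = 29.29761 mL
Volume remaining = 92 − 29.29761 = 62.70239 mL
Drug remaining = 62.70239 mL × 7.815217 mg/mL = 490.0328 mg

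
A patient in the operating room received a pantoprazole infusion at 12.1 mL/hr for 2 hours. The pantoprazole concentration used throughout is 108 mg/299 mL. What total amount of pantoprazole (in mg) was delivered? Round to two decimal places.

8.74 mg

Concentration = 108 mg ÷ 299 mL = 0.361204 mg/mL
Drug rate = 12.1 mL/hr × 0.361204 mg/mL = 4.370569 mg/hr
Total = 4.370569 mg/hr × 2 hr = 8.741137 mg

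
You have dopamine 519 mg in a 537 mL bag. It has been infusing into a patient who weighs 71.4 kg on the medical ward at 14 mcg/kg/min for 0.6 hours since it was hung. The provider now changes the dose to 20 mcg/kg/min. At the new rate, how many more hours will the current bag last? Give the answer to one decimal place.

5.6 hours

Initial rate:
Dose = 14 mcg/kg/min × 71.4 kg = 999.6 mcg/min
999.6 mcg/min × 60 min/hr = 59976 mcg/hr
Concentration = 519 mg ÷ 537 mL = 0.9664804 mg/mL = 966.4804 mcg/mL
Rate = 59976 mcg/hr ÷ 966.4804 mcg/mL = 62.05609 mL/hr
Volume infused so far = 62.05609 mL/hr × 0.6 hr = 37.23366 mL
Volume remaining = 537 − 37.23366 = 499.7663 mL
New rate:
Dose = 20 mcg/kg/min × 71.4 kg = 1428 mcg/min
1428 mcg/min × 60 min/hr = 85680 mcg/hr
Rate = 85680 mcg/hr ÷ 966.4804 mcg/mL = 88.65156 mL/hr
Time remaining = 499.7663 mL ÷ 88.65156 mL/hr = 5.637423 hr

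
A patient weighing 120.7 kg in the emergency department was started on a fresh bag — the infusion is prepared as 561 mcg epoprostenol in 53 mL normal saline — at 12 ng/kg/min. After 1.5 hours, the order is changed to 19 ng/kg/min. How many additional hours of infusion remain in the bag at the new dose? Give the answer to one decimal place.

3.1 hours

Initial rate:
Dose = 12 ng/kg/min × 120.7 kg = 1448.4 ng/min
1448.4 ng/min × 60 min/hr = 86904 ng/hr
Concentration = 561 mcg ÷ 53 mL = 10.58491 mcg/mL = 10584.91 ng/mL
Rate = 86904 ng/hr ÷ 10584.91 ng/mL = 8.210182 mL/hr
Volume infused so far = 8.210182 mL/hr × 1.5 hr = 12.31527 mL
Volume remaining = 53 − 12.31527 = 40.68473 mL
New rate:
Dose = 19 ng/kg/min × 120.7 kg = 2293.3 ng/min
2293.3 ng/min × 60 min/hr = 137598 ng/hr
Rate = 137598 ng/hr ÷ 10584.91 ng/mL = 12.99945 mL/hr
Time remaining = 40.68473 mL ÷ 12.99945 mL/hr = 3.129726 hr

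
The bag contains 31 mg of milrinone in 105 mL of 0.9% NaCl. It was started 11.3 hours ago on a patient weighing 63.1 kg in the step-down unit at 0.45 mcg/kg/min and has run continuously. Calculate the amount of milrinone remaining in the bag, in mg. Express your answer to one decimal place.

Dose = 0.45 mcg/kg/min × 63.1 kg = 28.395 mcg/min
28.395 mcg/min × 60 min/hr = 1703.7 mcg/hr
Concentration = 31 mg ÷ 105 mL = 0.2952381 mg/mL = 295.2381 mcg/mL
Rate = 1703.7 mcg/hr ÷ 295.2381 mcg/mL = 5.770597 mL/hr
Volume infused = 5.770597 mL/hr × 11.3 hr = 65.20774 mL
Volume remaining = 105 − 65.20774 = 39.79226 mL
Drug remaining = 39.79226 mL × 295.2381 mcg/mL = 11748.19 mcg = 11.74819 mg

11.7 mg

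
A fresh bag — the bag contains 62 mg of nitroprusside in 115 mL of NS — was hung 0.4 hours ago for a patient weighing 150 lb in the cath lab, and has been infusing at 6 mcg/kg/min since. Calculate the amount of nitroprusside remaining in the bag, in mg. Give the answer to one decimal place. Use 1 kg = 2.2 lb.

52.2 mg

Weight = 150 lb ÷ 2.2 lb/kg = 68.18182 kg
Dose = 6 mcg/kg/min × 68.18182 kg = 409.0909 mcg/min
409.0909 mcg/min × 60 min/hr = 24545.45 mcg/hr
Concentration = 62 mg ÷ 115 mL = 0.5391304 mg/mL = 539.1304 mcg/mL
Rate = 24545.45 mcg/hr ÷ 539.1304 mcg/mL = 45.52786 mL/hr
Volume infused = 45.52786 mL/hr × 0.4 hr = 18.21114 mL
Volume remaining = 115 − 18.21114 = 96.78886 mL
Drug remaining = 96.78886 mL × 539.1304 mcg/mL = 52181.82 mcg = 52.18182 mg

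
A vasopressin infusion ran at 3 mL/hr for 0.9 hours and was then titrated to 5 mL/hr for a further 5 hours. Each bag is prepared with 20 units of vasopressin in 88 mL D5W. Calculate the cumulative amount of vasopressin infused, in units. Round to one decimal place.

Concentration = 20 units ÷ 88 mL = 0.2272727 units/mL
Stage 1: 3 mL/hr × 0.9 hr = 2.7 mL → 2.7 mL × 0.2272727 units/mL = 0.6136364 units
Stage 2: 5 mL/hr × 5 hr = 25 mL → 25 mL × 0.2272727 units/mL = 5.681818 units
Total = 0.6136364 + 5.681818 = 6.295455 units

6.3 units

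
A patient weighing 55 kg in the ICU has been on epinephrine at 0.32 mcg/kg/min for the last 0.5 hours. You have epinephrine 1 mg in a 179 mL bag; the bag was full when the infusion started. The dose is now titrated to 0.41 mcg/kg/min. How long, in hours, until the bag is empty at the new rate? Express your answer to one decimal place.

0.3 hours

Initial rate:
Dose = 0.32 mcg/kg/min × 55 kg = 17.6 mcg/min
17.6 mcg/min × 60 min/hr = 1056 mcg/hr
Concentration = 1 mg ÷ 179 mL = 0.005586592 mg/mL = 5.586592 mcg/mL
Rate = 1056 mcg/hr ÷ 5.586592 mcg/mL = 189.024 mL/hr
Volume infused so far = 189.024 mL/hr × 0.5 hr = 94.512 mL
Volume remaining = 179 − 94.512 = 84.488 mL
New rate:
Dose = 0.41 mcg/kg/min × 55 kg = 22.55 mcg/min
22.55 mcg/min × 60 min/hr = 1353 mcg/hr
Rate = 1353 mcg/hr ÷ 5.586592 mcg/mL = 242.187 mL/hr
Time remaining = 84.488 mL ÷ 242.187 mL/hr = 0.3488544 hr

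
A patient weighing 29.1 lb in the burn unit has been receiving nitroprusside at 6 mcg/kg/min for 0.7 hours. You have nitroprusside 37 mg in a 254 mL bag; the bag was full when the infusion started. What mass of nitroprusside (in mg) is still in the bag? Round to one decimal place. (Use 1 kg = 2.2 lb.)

Weight = 29.1 lb ÷ 2.2 lb/kg = 13.22727 kg
Dose = 6 mcg/kg/min × 13.22727 kg = 79.36364 mcg/min
79.36364 mcg/min × 60 min/hr = 4761.818 mcg/hr
Concentration = 37 mg ÷ 254 mL = 0.1456693 mg/mL = 145.6693 mcg/mL
Rate = 4761.818 mcg/hr ÷ 145.6693 mcg/mL = 32.68924 mL/hr
Volume infused = 32.68924 mL/hr × 0.7 hr = 22.88247 mL
Volume remaining = 254 − 22.88247 = 231.1175 mL
Drug remaining = 231.1175 mL × 145.6693 mcg/mL = 33666.73 mcg = 33.66673 mg

33.7 mg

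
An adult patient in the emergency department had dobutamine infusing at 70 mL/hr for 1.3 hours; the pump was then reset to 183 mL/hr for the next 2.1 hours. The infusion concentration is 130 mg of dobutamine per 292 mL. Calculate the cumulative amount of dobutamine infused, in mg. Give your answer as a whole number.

Concentration = 130 mg ÷ 292 mL = 0.4452055 mg/mL
Stage 1: 70 mL/hr × 1.3 hr = 91 mL → 91 mL × 0.4452055 mg/mL = 40.5137 mg
Stage 2: 183 mL/hr × 2.1 hr = 384.3 mL → 384.3 mL × 0.4452055 mg/mL = 171.0925 mg
Total = 40.5137 + 171.0925 = 211.6062 mg

212 mg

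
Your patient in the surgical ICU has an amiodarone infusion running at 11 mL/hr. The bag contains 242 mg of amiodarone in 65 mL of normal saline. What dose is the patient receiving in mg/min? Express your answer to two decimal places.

0.68 mg/min

Concentration = 242 mg ÷ 65 mL = 3.723077 mg/mL
Drug rate = 11 mL/hr × 3.723077 mg/mL = 40.95385 mg/hr
40.95385 mg/hr ÷ 60 min/hr = 0.6825641 mg/min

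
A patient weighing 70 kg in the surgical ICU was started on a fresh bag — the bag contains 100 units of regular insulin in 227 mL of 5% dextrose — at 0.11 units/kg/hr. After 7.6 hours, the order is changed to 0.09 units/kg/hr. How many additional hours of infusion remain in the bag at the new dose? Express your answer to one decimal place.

Initial rate:
Dose = 0.11 units/kg/hr × 70 kg = 7.7 units/hr
Concentration = 100 units ÷ 227 mL = 0.4405286 units/mL
Rate = 7.7 units/hr ÷ 0.4405286 units/mL = 17.479 mL/hr
Volume infused so far = 17.479 mL/hr × 7.6 hr = 132.8404 mL
Volume remaining = 227 − 132.8404 = 94.1596 mL
New rate:
Dose = 0.09 units/kg/hr × 70 kg = 6.3 units/hr
Rate = 6.3 units/hr ÷ 0.4405286 units/mL = 14.301 mL/hr
Time remaining = 94.1596 mL ÷ 14.301 mL/hr = 6.584127 hr

6.6 hours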